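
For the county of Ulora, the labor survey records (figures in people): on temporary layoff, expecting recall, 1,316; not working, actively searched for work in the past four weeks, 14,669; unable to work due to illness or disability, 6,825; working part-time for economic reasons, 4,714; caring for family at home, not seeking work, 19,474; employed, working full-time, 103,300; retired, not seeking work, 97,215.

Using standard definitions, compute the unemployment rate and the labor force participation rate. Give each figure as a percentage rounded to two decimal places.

Employed = 4,714 + 103,300 = 108,014 (anyone who worked, including part-time for economic reasons, counts as employed).
Unemployed = 1,316 + 14,669 = 15,985 (jobless and actively searching, or on temporary layoff).
Labor force = 108,014 + 15,985 = 123,999.
Not in labor force = 6,825 + 19,474 + 97,215 = 123,514 (those not working and not actively searching are outside the labor force).
Civilian working-age population = 123,999 + 123,514 = 247,513.
Unemployment rate = 15,985 / 123,999 = 12.89%.
Labor force participation rate = 123,999 / 247,513 = 50.10%.

Unemployment rate ≈ 12.89%; labor force participation rate ≈ 50.10%.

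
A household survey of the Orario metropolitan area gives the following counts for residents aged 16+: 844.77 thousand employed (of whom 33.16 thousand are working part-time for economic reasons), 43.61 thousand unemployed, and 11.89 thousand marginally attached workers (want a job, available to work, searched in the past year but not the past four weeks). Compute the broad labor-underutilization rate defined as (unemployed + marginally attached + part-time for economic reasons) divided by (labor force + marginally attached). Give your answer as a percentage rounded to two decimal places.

Labor force = 844.77 + 43.61 = 888.38 thousand.
Numerator = 43.61 + 11.89 + 33.16 = 88.66 thousand.
Denominator = 888.38 + 11.89 = 900.27 thousand.
Broad rate = 88.66 / 900.27 = 9.85%.

Broad underutilization rate ≈ 9.85%.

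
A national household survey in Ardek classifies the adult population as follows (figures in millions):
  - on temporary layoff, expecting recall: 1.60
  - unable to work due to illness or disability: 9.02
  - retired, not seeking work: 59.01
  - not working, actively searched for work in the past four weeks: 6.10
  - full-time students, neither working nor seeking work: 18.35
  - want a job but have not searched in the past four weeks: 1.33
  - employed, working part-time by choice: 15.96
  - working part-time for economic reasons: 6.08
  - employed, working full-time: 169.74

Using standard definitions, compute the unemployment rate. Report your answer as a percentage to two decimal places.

Employed = 15.96 + 6.08 + 169.74 = 191.78 million (anyone who worked, including part-time for economic reasons, counts as employed).
Unemployed = 1.60 + 6.10 = 7.70 million (jobless and actively searching, or on temporary layoff).
Labor force = 191.78 + 7.70 = 199.48 million.
Unemployment rate = 7.70 / 199.48 = 3.86%.

Unemployment rate ≈ 3.86%.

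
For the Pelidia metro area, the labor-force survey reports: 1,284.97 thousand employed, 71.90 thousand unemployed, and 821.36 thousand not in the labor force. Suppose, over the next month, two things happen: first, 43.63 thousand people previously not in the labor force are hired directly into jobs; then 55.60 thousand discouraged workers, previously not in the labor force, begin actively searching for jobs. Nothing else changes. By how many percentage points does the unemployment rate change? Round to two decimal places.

The unemployment rate changes by +3.46 percentage points.

Initially, labor force = 1,284.97 + 71.90 = 1,356.87 thousand, so u = 71.90/1,356.87 = 5.30%.
After the first change, employed and labor force both rise by 43.63; unemployed unchanged → E = 1,328.60, U = 71.90, labor force = 1,400.50 thousand.
After the second change, unemployed and labor force both rise by 55.60 → E = 1,328.60, U = 127.50, labor force = 1,456.10 thousand.
New unemployment rate = 127.50 / 1,456.10 = 8.76%.
Change = 8.76% − 5.30% = +3.46 percentage points.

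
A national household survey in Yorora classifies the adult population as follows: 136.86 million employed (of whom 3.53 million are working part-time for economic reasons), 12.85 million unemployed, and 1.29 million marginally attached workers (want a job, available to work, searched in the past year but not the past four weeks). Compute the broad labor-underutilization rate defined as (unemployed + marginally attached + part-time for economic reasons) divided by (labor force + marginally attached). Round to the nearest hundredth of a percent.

Labor force = 136.86 + 12.85 = 149.71 million.
Numerator = 12.85 + 1.29 + 3.53 = 17.67 million.
Denominator = 149.71 + 1.29 = 151.00 million.
Broad rate = 17.67 / 151.00 = 11.70%.

Broad underutilization rate ≈ 11.70%.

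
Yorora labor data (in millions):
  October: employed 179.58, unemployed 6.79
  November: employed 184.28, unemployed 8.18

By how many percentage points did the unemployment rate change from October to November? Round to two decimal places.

October: labor force = 179.58 + 6.79 = 186.37; u = 6.79/186.37 = 3.64%.
November: labor force = 184.28 + 8.18 = 192.46; u = 8.18/192.46 = 4.25%.
Change = 4.25% − 3.64% = +0.61 pp.

The unemployment rate changed by +0.61 percentage points.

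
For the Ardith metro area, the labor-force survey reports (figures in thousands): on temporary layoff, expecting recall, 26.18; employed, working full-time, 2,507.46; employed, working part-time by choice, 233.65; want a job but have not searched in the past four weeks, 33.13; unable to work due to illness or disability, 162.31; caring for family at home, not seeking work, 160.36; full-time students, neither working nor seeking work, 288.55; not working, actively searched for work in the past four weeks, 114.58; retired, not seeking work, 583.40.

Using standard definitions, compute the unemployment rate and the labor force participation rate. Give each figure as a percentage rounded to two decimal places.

Employed = 2,507.46 + 233.65 = 2,741.11 thousand.
Unemployed = 26.18 + 114.58 = 140.76 thousand (jobless and actively searching, or on temporary layoff).
Labor force = 2,741.11 + 140.76 = 2,881.87 thousand.
Not in labor force = 33.13 + 162.31 + 160.36 + 288.55 + 583.40 = 1,227.75 thousand (those not working and not actively searching are outside the labor force — including those who want a job but have given up searching).
Civilian working-age population = 2,881.87 + 1,227.75 = 4,109.62 thousand.
Unemployment rate = 140.76 / 2,881.87 = 4.88%.
Labor force participation rate = 2,881.87 / 4,109.62 = 70.12%.

Unemployment rate ≈ 4.88%; labor force participation rate ≈ 70.12%.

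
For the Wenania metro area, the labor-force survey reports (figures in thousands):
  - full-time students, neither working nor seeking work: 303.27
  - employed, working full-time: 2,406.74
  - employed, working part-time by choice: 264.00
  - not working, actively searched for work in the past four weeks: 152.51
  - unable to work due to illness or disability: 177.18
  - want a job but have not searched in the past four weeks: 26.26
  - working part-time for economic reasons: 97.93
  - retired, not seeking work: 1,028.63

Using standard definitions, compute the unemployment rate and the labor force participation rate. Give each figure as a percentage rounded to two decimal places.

Employed = 2,406.74 + 264.00 + 97.93 = 2,768.67 thousand (anyone who worked, including part-time for economic reasons, counts as employed).
Unemployed = 152.51 thousand.
Labor force = 2,768.67 + 152.51 = 2,921.18 thousand.
Not in labor force = 303.27 + 177.18 + 26.26 + 1,028.63 = 1,535.34 thousand (those not working and not actively searching are outside the labor force — including those who want a job but have given up searching).
Civilian working-age population = 2,921.18 + 1,535.34 = 4,456.52 thousand.
Unemployment rate = 152.51 / 2,921.18 = 5.22%.
Labor force participation rate = 2,921.18 / 4,456.52 = 65.55%.

Unemployment rate ≈ 5.22%; labor force participation rate ≈ 65.55%.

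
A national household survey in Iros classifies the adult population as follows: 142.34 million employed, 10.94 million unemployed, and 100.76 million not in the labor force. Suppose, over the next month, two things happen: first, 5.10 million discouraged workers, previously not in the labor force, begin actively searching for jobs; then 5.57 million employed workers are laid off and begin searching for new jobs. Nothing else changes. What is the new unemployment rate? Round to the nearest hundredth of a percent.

Initially, labor force = 142.34 + 10.94 = 153.28 million, so u = 10.94/153.28 = 7.14%.
After the first change, unemployed and labor force both rise by 5.10 → E = 142.34, U = 16.04, labor force = 158.38 million.
After the second change, employed falls and unemployed rises by 5.57; labor force unchanged → E = 136.77, U = 21.61, labor force = 158.38 million.
New unemployment rate = 21.61 / 158.38 = 13.64%.

New unemployment rate ≈ 13.64%.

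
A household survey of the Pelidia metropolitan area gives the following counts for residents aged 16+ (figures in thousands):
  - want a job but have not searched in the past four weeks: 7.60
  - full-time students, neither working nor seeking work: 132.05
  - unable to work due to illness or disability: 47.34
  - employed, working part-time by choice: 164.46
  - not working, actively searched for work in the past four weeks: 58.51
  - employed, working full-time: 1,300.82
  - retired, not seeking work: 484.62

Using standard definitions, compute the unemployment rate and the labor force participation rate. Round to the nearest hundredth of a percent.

Unemployment rate ≈ 3.84%; labor force participation rate ≈ 69.41%.

Employed = 164.46 + 1,300.82 = 1,465.28 thousand.
Unemployed = 58.51 thousand.
Labor force = 1,465.28 + 58.51 = 1,523.79 thousand.
Not in labor force = 7.60 + 132.05 + 47.34 + 484.62 = 671.61 thousand (those not working and not actively searching are outside the labor force — including those who want a job but have given up searching).
Civilian working-age population = 1,523.79 + 671.61 = 2,195.40 thousand.
Unemployment rate = 58.51 / 1,523.79 = 3.84%.
Labor force participation rate = 1,523.79 / 2,195.40 = 69.41%.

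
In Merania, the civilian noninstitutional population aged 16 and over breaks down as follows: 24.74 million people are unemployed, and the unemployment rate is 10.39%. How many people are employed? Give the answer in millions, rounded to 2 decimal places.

Labor force = U / u = 24.74 / 0.1039 ≈ 238.11 million.
Employed = labor force − unemployed = 238.11 − 24.74 = 213.37 million.

About 213.37 million are employed.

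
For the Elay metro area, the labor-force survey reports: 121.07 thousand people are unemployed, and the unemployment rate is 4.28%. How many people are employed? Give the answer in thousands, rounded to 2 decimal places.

About 2,707.67 thousand are employed.

Labor force = U / u = 121.07 / 0.0428 ≈ 2,828.74 thousand.
Employed = labor force − unemployed = 2,828.74 − 121.07 = 2,707.67 thousand.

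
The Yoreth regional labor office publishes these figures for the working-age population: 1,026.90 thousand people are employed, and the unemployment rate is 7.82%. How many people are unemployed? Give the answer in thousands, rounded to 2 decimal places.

Let U be the number unemployed. The labor force is E + U, and U/(E+U) = 0.0782.
So U = 0.0782 × 1,026.90 / (1 − 0.0782) = 80.3036 / 0.9218 ≈ 87.12 thousand.

About 87.12 thousand are unemployed.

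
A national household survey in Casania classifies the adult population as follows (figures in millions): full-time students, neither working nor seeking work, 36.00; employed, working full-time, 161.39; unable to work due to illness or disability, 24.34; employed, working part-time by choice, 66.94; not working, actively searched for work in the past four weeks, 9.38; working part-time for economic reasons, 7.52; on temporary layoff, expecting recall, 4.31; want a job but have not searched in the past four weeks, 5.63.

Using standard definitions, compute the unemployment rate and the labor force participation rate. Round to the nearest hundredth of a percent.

Employed = 161.39 + 66.94 + 7.52 = 235.85 million (anyone who worked, including part-time for economic reasons, counts as employed).
Unemployed = 9.38 + 4.31 = 13.69 million (jobless and actively searching, or on temporary layoff).
Labor force = 235.85 + 13.69 = 249.54 million.
Not in labor force = 36.00 + 24.34 + 5.63 = 65.97 million (those not working and not actively searching are outside the labor force — including those who want a job but have given up searching).
Civilian working-age population = 249.54 + 65.97 = 315.51 million.
Unemployment rate = 13.69 / 249.54 = 5.49%.
Labor force participation rate = 249.54 / 315.51 = 79.09%.

Unemployment rate ≈ 5.49%; labor force participation rate ≈ 79.09%.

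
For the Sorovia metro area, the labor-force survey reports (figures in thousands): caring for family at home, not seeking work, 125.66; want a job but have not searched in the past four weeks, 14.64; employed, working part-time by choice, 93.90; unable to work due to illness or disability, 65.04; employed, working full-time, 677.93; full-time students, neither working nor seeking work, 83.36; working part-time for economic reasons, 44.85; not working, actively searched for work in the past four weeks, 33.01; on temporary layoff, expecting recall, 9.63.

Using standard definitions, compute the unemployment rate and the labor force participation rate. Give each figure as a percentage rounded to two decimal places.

Employed = 93.90 + 677.93 + 44.85 = 816.68 thousand (anyone who worked, including part-time for economic reasons, counts as employed).
Unemployed = 33.01 + 9.63 = 42.64 thousand (jobless and actively searching, or on temporary layoff).
Labor force = 816.68 + 42.64 = 859.32 thousand.
Not in labor force = 125.66 + 14.64 + 65.04 + 83.36 = 288.70 thousand (those not working and not actively searching are outside the labor force — including those who want a job but have given up searching).
Civilian working-age population = 859.32 + 288.70 = 1,148.02 thousand.
Unemployment rate = 42.64 / 859.32 = 4.96%.
Labor force participation rate = 859.32 / 1,148.02 = 74.85%.

Unemployment rate ≈ 4.96%; labor force participation rate ≈ 74.85%.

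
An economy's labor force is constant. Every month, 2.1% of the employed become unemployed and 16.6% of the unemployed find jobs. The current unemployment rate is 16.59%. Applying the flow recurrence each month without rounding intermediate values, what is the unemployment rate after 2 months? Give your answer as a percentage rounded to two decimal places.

With a fixed labor force, u_{t+1} = u_t + s·(1−u_t) − f·u_t = u_t·(1−s−f) + s.
Here 1−s−f = 0.813 and s = 0.021.
u_1 = 0.165900 × 0.813 + 0.021 = 0.155877.
u_2 = 0.155877 × 0.813 + 0.021 = 0.147728.

Unemployment rate after two months ≈ 14.77%.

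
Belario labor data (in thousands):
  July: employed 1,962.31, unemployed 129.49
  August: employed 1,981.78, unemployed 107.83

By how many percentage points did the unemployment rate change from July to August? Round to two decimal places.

The unemployment rate changed by −1.03 percentage points.

July: labor force = 1,962.31 + 129.49 = 2,091.80; u = 129.49/2,091.80 = 6.19%.
August: labor force = 1,981.78 + 107.83 = 2,089.61; u = 107.83/2,089.61 = 5.16%.
Change = 5.16% − 6.19% = −1.03 pp.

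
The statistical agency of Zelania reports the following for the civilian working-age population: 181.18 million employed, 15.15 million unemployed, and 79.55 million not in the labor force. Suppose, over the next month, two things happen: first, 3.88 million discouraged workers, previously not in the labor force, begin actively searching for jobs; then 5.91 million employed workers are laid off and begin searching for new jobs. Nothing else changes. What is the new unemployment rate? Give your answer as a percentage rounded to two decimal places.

New unemployment rate ≈ 12.46%.

Initially, labor force = 181.18 + 15.15 = 196.33 million, so u = 15.15/196.33 = 7.72%.
After the first change, unemployed and labor force both rise by 3.88 → E = 181.18, U = 19.03, labor force = 200.21 million.
After the second change, employed falls and unemployed rises by 5.91; labor force unchanged → E = 175.27, U = 24.94, labor force = 200.21 million.
New unemployment rate = 24.94 / 200.21 = 12.46%.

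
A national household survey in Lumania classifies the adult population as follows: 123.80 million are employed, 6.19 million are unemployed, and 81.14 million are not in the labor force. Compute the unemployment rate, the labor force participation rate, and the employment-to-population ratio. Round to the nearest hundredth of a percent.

Labor force = employed + unemployed = 123.80 + 6.19 = 129.99 million.
Working-age population = 129.99 + 81.14 = 211.13 million.
Unemployment rate = 6.19 / 129.99 = 4.76%.
Labor force participation rate = 129.99 / 211.13 = 61.57%.
Employment-population ratio = 123.80 / 211.13 = 58.64%.

Unemployment rate ≈ 4.76%; labor force participation rate ≈ 61.57%; employment-population ratio ≈ 58.64%.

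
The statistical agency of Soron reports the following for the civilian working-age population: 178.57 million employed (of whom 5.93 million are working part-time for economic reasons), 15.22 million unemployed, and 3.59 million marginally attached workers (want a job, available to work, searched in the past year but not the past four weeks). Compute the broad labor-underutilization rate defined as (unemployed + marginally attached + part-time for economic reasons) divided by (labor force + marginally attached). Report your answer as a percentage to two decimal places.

Broad underutilization rate ≈ 12.53%.

Labor force = 178.57 + 15.22 = 193.79 million.
Numerator = 15.22 + 3.59 + 5.93 = 24.74 million.
Denominator = 193.79 + 3.59 = 197.38 million.
Broad rate = 24.74 / 197.38 = 12.53%.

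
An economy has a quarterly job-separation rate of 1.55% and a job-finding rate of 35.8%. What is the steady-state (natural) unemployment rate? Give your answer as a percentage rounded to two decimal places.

Steady-state unemployment rate ≈ 4.15%.

At steady state the flows balance: s·E = f·U, so U/(E+U) = s/(s+f).
u* = 1.55 / (1.55 + 35.8) = 1.55 / 37.35 = 4.15%.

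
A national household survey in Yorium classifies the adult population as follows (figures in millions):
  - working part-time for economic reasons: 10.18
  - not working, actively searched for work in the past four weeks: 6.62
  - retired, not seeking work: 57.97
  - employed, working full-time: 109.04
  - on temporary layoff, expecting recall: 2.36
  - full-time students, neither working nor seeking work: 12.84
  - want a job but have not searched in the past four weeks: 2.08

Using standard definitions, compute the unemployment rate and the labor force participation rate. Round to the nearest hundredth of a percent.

Unemployment rate ≈ 7.00%; labor force participation rate ≈ 63.75%.

Employed = 10.18 + 109.04 = 119.22 million (anyone who worked, including part-time for economic reasons, counts as employed).
Unemployed = 6.62 + 2.36 = 8.98 million (jobless and actively searching, or on temporary layoff).
Labor force = 119.22 + 8.98 = 128.20 million.
Not in labor force = 57.97 + 12.84 + 2.08 = 72.89 million (those not working and not actively searching are outside the labor force — including those who want a job but have given up searching).
Civilian working-age population = 128.20 + 72.89 = 201.09 million.
Unemployment rate = 8.98 / 128.20 = 7.00%.
Labor force participation rate = 128.20 / 201.09 = 63.75%.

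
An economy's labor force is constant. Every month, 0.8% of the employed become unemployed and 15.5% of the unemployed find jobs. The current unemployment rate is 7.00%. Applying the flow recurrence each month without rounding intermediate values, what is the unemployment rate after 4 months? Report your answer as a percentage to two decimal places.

Unemployment rate after four months ≈ 5.93%.

With a fixed labor force, u_{t+1} = u_t + s·(1−u_t) − f·u_t = u_t·(1−s−f) + s.
Here 1−s−f = 0.837 and s = 0.008.
u_1 = 0.070000 × 0.837 + 0.008 = 0.066590.
u_2 = 0.066590 × 0.837 + 0.008 = 0.063736.
u_3 = 0.063736 × 0.837 + 0.008 = 0.061347.
u_4 = 0.061347 × 0.837 + 0.008 = 0.059347.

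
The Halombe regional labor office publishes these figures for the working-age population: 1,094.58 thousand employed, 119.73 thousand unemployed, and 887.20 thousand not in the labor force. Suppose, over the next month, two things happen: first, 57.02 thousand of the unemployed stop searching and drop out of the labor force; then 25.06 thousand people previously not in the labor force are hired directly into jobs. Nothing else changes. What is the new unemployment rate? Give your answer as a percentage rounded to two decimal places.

Initially, labor force = 1,094.58 + 119.73 = 1,214.31 thousand, so u = 119.73/1,214.31 = 9.86%.
After the first change, unemployed and labor force both fall by 57.02 → E = 1,094.58, U = 62.71, labor force = 1,157.29 thousand.
After the second change, employed and labor force both rise by 25.06; unemployed unchanged → E = 1,119.64, U = 62.71, labor force = 1,182.35 thousand.
New unemployment rate = 62.71 / 1,182.35 = 5.30%.

New unemployment rate ≈ 5.30%.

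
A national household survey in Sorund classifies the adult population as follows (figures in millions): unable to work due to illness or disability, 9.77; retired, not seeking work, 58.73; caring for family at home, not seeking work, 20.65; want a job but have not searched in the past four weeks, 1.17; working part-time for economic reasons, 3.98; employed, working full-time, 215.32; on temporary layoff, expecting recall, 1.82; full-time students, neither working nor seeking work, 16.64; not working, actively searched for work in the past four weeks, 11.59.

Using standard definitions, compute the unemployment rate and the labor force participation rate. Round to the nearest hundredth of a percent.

Unemployment rate ≈ 5.76%; labor force participation rate ≈ 68.51%.

Employed = 3.98 + 215.32 = 219.30 million (anyone who worked, including part-time for economic reasons, counts as employed).
Unemployed = 1.82 + 11.59 = 13.41 million (jobless and actively searching, or on temporary layoff).
Labor force = 219.30 + 13.41 = 232.71 million.
Not in labor force = 9.77 + 58.73 + 20.65 + 1.17 + 16.64 = 106.96 million (those not working and not actively searching are outside the labor force — including those who want a job but have given up searching).
Civilian working-age population = 232.71 + 106.96 = 339.67 million.
Unemployment rate = 13.41 / 232.71 = 5.76%.
Labor force participation rate = 232.71 / 339.67 = 68.51%.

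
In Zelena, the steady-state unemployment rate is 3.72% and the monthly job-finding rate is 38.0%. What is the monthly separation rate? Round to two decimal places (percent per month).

From u* = s/(s+f): s = u·f/(1−u).
s = 0.0372 × 38.0 / (1 − 0.0372) = 1.4136 / 0.9628 ≈ 1.47% per month.

Separation rate ≈ 1.47% per month.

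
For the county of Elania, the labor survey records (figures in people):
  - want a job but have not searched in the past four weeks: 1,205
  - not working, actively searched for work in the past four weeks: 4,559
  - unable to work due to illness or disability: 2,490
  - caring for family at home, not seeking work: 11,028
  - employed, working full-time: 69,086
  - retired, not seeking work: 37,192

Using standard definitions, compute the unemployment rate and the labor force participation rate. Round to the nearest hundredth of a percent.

Unemployment rate ≈ 6.19%; labor force participation rate ≈ 58.65%.

Employed = 69,086.
Unemployed = 4,559.
Labor force = 69,086 + 4,559 = 73,645.
Not in labor force = 1,205 + 2,490 + 11,028 + 37,192 = 51,915 (those not working and not actively searching are outside the labor force — including those who want a job but have given up searching).
Civilian working-age population = 73,645 + 51,915 = 125,560.
Unemployment rate = 4,559 / 73,645 = 6.19%.
Labor force participation rate = 73,645 / 125,560 = 58.65%.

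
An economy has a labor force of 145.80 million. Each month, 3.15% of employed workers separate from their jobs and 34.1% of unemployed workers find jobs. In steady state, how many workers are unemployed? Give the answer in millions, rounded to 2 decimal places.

About 12.33 million are unemployed in steady state.

Steady-state unemployment rate u* = s/(s+f) = 3.15/(3.15+34.1) = 0.084564.
Unemployed = u* × labor force = 0.084564 × 145.80 ≈ 12.33 million.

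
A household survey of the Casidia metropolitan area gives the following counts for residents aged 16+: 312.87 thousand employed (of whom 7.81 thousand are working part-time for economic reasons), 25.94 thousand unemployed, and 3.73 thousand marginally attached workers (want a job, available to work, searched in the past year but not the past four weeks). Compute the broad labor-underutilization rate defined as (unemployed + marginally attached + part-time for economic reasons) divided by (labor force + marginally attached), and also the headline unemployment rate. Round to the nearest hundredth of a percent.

Labor force = 312.87 + 25.94 = 338.81 thousand.
Numerator = 25.94 + 3.73 + 7.81 = 37.48 thousand.
Denominator = 338.81 + 3.73 = 342.54 thousand.
Broad rate = 37.48 / 342.54 = 10.94%.
Headline unemployment rate = 25.94 / 338.81 = 7.66%.

Broad underutilization rate ≈ 10.94%; headline unemployment rate ≈ 7.66%.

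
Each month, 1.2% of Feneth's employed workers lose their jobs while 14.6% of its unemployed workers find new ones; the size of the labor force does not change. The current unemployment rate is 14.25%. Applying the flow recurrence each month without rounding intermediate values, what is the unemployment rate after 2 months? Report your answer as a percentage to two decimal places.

Unemployment rate after two months ≈ 12.31%.

With a fixed labor force, u_{t+1} = u_t + s·(1−u_t) − f·u_t = u_t·(1−s−f) + s.
Here 1−s−f = 0.842 and s = 0.012.
u_1 = 0.142500 × 0.842 + 0.012 = 0.131985.
u_2 = 0.131985 × 0.842 + 0.012 = 0.123131.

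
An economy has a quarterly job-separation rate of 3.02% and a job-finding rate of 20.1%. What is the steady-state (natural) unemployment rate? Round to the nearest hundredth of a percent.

Steady-state unemployment rate ≈ 13.06%.

At steady state the flows balance: s·E = f·U, so U/(E+U) = s/(s+f).
u* = 3.02 / (3.02 + 20.1) = 3.02 / 23.12 = 13.06%.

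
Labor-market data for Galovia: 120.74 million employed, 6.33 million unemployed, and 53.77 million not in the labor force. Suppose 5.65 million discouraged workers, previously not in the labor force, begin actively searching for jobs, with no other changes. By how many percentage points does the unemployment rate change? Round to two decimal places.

The unemployment rate changes by +4.05 percentage points.

Initially, labor force = 120.74 + 6.33 = 127.07 million, so u = 6.33/127.07 = 4.98%.
After the change, unemployed and labor force both rise by 5.65 → E = 120.74, U = 11.98, labor force = 132.72 million.
New unemployment rate = 11.98 / 132.72 = 9.03%.
Change = 9.03% − 4.98% = +4.05 percentage points.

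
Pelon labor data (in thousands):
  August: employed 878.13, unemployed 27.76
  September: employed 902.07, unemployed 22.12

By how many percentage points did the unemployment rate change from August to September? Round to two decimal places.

The unemployment rate changed by −0.67 percentage points.

August: labor force = 878.13 + 27.76 = 905.89; u = 27.76/905.89 = 3.06%.
September: labor force = 902.07 + 22.12 = 924.19; u = 22.12/924.19 = 2.39%.
Change = 2.39% − 3.06% = −0.67 pp.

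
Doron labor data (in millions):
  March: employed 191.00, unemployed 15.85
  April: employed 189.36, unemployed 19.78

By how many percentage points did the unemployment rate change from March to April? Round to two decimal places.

March: labor force = 191.00 + 15.85 = 206.85; u = 15.85/206.85 = 7.66%.
April: labor force = 189.36 + 19.78 = 209.14; u = 19.78/209.14 = 9.46%.
Change = 9.46% − 7.66% = +1.80 pp.

The unemployment rate changed by +1.80 percentage points.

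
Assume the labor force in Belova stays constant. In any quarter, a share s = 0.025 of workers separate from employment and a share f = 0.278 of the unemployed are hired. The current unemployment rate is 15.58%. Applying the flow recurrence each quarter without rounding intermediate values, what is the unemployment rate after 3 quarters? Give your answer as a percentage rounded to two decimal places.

With a fixed labor force, u_{t+1} = u_t + s·(1−u_t) − f·u_t = u_t·(1−s−f) + s.
Here 1−s−f = 0.697 and s = 0.025.
u_1 = 0.155800 × 0.697 + 0.025 = 0.133593.
u_2 = 0.133593 × 0.697 + 0.025 = 0.118114.
u_3 = 0.118114 × 0.697 + 0.025 = 0.107325.

Unemployment rate after three quarters ≈ 10.73%.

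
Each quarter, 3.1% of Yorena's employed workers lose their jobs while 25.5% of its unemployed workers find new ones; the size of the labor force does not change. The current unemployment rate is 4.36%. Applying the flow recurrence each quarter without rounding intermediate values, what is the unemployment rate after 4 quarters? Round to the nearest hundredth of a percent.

With a fixed labor force, u_{t+1} = u_t + s·(1−u_t) − f·u_t = u_t·(1−s−f) + s.
Here 1−s−f = 0.714 and s = 0.031.
u_1 = 0.043600 × 0.714 + 0.031 = 0.062130.
u_2 = 0.062130 × 0.714 + 0.031 = 0.075361.
u_3 = 0.075361 × 0.714 + 0.031 = 0.084808.
u_4 = 0.084808 × 0.714 + 0.031 = 0.091553.

Unemployment rate after four quarters ≈ 9.16%.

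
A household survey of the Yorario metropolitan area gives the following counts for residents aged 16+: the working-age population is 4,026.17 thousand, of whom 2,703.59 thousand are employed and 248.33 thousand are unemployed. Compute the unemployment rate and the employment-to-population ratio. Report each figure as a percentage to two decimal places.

Unemployment rate ≈ 8.41%; employment-population ratio ≈ 67.15%.

Labor force = employed + unemployed = 2,703.59 + 248.33 = 2,951.92 thousand.
Unemployment rate = 248.33 / 2,951.92 = 8.41%.
Employment-population ratio = 2,703.59 / 4,026.17 = 67.15%.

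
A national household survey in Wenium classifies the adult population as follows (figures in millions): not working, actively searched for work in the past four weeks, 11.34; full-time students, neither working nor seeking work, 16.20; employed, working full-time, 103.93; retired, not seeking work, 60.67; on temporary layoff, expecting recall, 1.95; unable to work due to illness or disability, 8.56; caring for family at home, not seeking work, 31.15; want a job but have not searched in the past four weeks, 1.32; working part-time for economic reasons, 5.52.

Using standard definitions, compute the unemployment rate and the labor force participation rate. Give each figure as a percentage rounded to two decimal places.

Employed = 103.93 + 5.52 = 109.45 million (anyone who worked, including part-time for economic reasons, counts as employed).
Unemployed = 11.34 + 1.95 = 13.29 million (jobless and actively searching, or on temporary layoff).
Labor force = 109.45 + 13.29 = 122.74 million.
Not in labor force = 16.20 + 60.67 + 8.56 + 31.15 + 1.32 = 117.90 million (those not working and not actively searching are outside the labor force — including those who want a job but have given up searching).
Civilian working-age population = 122.74 + 117.90 = 240.64 million.
Unemployment rate = 13.29 / 122.74 = 10.83%.
Labor force participation rate = 122.74 / 240.64 = 51.01%.

Unemployment rate ≈ 10.83%; labor force participation rate ≈ 51.01%.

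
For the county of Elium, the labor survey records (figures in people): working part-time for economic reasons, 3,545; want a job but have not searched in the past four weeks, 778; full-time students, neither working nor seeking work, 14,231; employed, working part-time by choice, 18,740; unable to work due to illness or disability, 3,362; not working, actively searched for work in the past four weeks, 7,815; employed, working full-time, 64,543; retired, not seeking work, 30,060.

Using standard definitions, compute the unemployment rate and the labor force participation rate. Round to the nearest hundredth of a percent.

Unemployment rate ≈ 8.26%; labor force participation rate ≈ 66.15%.

Employed = 3,545 + 18,740 + 64,543 = 86,828 (anyone who worked, including part-time for economic reasons, counts as employed).
Unemployed = 7,815.
Labor force = 86,828 + 7,815 = 94,643.
Not in labor force = 778 + 14,231 + 3,362 + 30,060 = 48,431 (those not working and not actively searching are outside the labor force — including those who want a job but have given up searching).
Civilian working-age population = 94,643 + 48,431 = 143,074.
Unemployment rate = 7,815 / 94,643 = 8.26%.
Labor force participation rate = 94,643 / 143,074 = 66.15%.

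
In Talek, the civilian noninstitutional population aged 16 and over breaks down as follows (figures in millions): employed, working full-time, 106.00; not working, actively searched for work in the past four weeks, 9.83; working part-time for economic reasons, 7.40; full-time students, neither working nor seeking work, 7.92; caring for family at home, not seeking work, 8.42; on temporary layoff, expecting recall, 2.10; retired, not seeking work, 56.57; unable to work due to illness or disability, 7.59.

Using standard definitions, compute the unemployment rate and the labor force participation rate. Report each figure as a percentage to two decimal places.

Employed = 106.00 + 7.40 = 113.40 million (anyone who worked, including part-time for economic reasons, counts as employed).
Unemployed = 9.83 + 2.10 = 11.93 million (jobless and actively searching, or on temporary layoff).
Labor force = 113.40 + 11.93 = 125.33 million.
Not in labor force = 7.92 + 8.42 + 56.57 + 7.59 = 80.50 million (those not working and not actively searching are outside the labor force).
Civilian working-age population = 125.33 + 80.50 = 205.83 million.
Unemployment rate = 11.93 / 125.33 = 9.52%.
Labor force participation rate = 125.33 / 205.83 = 60.89%.

Unemployment rate ≈ 9.52%; labor force participation rate ≈ 60.89%.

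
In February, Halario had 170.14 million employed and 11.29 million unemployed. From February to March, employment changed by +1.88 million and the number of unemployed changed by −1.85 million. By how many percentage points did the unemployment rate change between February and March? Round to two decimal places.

The unemployment rate changed by −1.02 percentage points.

February: labor force = 170.14 + 11.29 = 181.43; u = 11.29/181.43 = 6.22%.
March: labor force = 172.02 + 9.44 = 181.46; u = 9.44/181.46 = 5.20%.
Change = 5.20% − 6.22% = −1.02 pp.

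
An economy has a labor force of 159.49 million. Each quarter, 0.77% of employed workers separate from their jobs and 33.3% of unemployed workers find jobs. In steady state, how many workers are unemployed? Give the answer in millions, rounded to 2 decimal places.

About 3.60 million are unemployed in steady state.

Steady-state unemployment rate u* = s/(s+f) = 0.77/(0.77+33.3) = 0.022601.
Unemployed = u* × labor force = 0.022601 × 159.49 ≈ 3.60 million.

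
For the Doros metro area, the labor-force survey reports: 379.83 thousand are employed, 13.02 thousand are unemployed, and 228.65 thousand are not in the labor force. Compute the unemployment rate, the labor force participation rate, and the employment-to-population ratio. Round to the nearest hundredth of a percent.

Labor force = employed + unemployed = 379.83 + 13.02 = 392.85 thousand.
Working-age population = 392.85 + 228.65 = 621.50 thousand.
Unemployment rate = 13.02 / 392.85 = 3.31%.
Labor force participation rate = 392.85 / 621.50 = 63.21%.
Employment-population ratio = 379.83 / 621.50 = 61.12%.

Unemployment rate ≈ 3.31%; labor force participation rate ≈ 63.21%; employment-population ratio ≈ 61.12%.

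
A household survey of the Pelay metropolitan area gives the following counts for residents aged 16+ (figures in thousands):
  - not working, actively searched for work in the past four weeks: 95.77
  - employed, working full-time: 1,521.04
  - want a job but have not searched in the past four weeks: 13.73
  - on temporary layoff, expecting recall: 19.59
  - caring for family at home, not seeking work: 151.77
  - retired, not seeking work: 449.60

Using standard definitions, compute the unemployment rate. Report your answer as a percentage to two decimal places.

Unemployment rate ≈ 7.05%.

Employed = 1,521.04 thousand.
Unemployed = 95.77 + 19.59 = 115.36 thousand (jobless and actively searching, or on temporary layoff).
Labor force = 1,521.04 + 115.36 = 1,636.40 thousand.
Unemployment rate = 115.36 / 1,636.40 = 7.05%.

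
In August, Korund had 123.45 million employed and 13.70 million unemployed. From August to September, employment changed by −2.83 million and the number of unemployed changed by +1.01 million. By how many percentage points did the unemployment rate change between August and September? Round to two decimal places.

August: labor force = 123.45 + 13.70 = 137.15; u = 13.70/137.15 = 9.99%.
September: labor force = 120.62 + 14.71 = 135.33; u = 14.71/135.33 = 10.87%.
Change = 10.87% − 9.99% = +0.88 pp.

The unemployment rate changed by +0.88 percentage points.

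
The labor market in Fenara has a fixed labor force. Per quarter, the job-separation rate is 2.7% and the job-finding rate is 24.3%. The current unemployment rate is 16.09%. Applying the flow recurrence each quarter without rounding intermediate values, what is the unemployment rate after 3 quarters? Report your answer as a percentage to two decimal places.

Unemployment rate after three quarters ≈ 12.37%.

With a fixed labor force, u_{t+1} = u_t + s·(1−u_t) − f·u_t = u_t·(1−s−f) + s.
Here 1−s−f = 0.730 and s = 0.027.
u_1 = 0.160900 × 0.730 + 0.027 = 0.144457.
u_2 = 0.144457 × 0.730 + 0.027 = 0.132454.
u_3 = 0.132454 × 0.730 + 0.027 = 0.123691.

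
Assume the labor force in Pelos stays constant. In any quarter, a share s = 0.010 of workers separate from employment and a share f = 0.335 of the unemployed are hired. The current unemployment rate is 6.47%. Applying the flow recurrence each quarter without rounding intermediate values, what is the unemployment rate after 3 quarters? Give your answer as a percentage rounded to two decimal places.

With a fixed labor force, u_{t+1} = u_t + s·(1−u_t) − f·u_t = u_t·(1−s−f) + s.
Here 1−s−f = 0.655 and s = 0.010.
u_1 = 0.064700 × 0.655 + 0.010 = 0.052379.
u_2 = 0.052379 × 0.655 + 0.010 = 0.044308.
u_3 = 0.044308 × 0.655 + 0.010 = 0.039022.

Unemployment rate after three quarters ≈ 3.90%.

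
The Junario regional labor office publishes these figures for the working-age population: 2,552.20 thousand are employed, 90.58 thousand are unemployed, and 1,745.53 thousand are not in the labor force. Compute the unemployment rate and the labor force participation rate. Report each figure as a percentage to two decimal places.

Unemployment rate ≈ 3.43%; labor force participation rate ≈ 60.22%.

Labor force = employed + unemployed = 2,552.20 + 90.58 = 2,642.78 thousand.
Working-age population = 2,642.78 + 1,745.53 = 4,388.31 thousand.
Unemployment rate = 90.58 / 2,642.78 = 3.43%.
Labor force participation rate = 2,642.78 / 4,388.31 = 60.22%.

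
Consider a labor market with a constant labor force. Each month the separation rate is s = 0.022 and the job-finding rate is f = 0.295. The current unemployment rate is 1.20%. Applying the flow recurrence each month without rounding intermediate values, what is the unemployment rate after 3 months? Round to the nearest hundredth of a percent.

Unemployment rate after three months ≈ 5.11%.

With a fixed labor force, u_{t+1} = u_t + s·(1−u_t) − f·u_t = u_t·(1−s−f) + s.
Here 1−s−f = 0.683 and s = 0.022.
u_1 = 0.012000 × 0.683 + 0.022 = 0.030196.
u_2 = 0.030196 × 0.683 + 0.022 = 0.042624.
u_3 = 0.042624 × 0.683 + 0.022 = 0.051112.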